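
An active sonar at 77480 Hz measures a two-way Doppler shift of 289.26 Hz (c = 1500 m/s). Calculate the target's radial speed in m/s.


From fd = 2*f*v/c, v = c*fd/(2*f) = 1500 * 289.26 / (2*77480) = 2.8

2.8 m/s


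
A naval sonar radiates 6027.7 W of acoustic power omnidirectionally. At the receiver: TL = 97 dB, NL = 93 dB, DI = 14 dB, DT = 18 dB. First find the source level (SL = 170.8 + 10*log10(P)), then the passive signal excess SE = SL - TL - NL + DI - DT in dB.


Step 1: SL = 170.8 + 10*log10(6027.7) = 208.6 dB
Step 2: SE = SL - TL - NL + DI - DT = 208.6 - 97 - 93 + 14 - 18 = 14.6

14.6 dB


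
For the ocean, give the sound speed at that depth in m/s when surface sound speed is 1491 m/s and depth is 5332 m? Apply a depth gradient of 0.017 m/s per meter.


1581.644 m/s


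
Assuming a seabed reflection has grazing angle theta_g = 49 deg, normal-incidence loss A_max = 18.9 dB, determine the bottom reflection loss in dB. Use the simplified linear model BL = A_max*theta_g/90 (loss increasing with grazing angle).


BL = A_max * theta_g / 90 = 18.9 * 49 / 90 = 10.29

10.29 dB


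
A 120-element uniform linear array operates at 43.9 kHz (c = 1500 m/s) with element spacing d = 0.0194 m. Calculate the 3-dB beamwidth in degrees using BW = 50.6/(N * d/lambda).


Step 1: lambda = 1500/43900 = 0.03417 m
Step 2: d/lambda = 0.0194/0.03417 = 0.5677
Step 3: BW = 50.6/(N * d/lambda) = 50.6/(120 * 0.5677) = 0.74

0.74 deg


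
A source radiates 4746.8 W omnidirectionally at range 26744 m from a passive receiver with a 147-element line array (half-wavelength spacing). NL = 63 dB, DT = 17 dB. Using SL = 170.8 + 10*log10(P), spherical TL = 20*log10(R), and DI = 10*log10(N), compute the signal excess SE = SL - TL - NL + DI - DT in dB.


Step 1: SL = 170.8 + 10*log10(4746.8) = 207.56 dB
Step 2: TL = 20*log10(26744) = 88.54 dB
Step 3: DI = 10*log10(147) = 21.67 dB
Step 4: SE = SL - TL - NL + DI - DT = 207.56 - 88.54 - 63 + 21.67 - 17 = 60.69

60.69 dB


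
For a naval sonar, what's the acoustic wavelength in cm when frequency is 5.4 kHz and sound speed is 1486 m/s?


lambda = c/f = 1486 / 5400 = 0.2752 m = 27.52 cm

27.52 cm


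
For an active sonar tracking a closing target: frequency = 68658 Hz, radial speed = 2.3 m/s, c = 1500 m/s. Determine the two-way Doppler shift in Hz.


fd = 2*f*v/c = 2 * 68658 * 2.3 / 1500 = 210.55

210.55 Hz


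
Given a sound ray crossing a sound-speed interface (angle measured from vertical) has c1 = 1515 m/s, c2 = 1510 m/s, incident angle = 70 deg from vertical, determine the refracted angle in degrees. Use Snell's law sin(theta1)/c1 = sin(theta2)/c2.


69.49 deg


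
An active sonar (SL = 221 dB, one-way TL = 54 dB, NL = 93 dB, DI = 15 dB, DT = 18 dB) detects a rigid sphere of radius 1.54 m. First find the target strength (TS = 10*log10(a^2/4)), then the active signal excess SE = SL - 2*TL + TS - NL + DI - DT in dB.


Step 1: TS = 10*log10(1.54^2/4) = -2.27 dB
Step 2: SE = SL - 2*TL + TS - NL + DI - DT = 221 - 2*54 + (-2.27) - 93 + 15 - 18 = 14.73

14.73 dB


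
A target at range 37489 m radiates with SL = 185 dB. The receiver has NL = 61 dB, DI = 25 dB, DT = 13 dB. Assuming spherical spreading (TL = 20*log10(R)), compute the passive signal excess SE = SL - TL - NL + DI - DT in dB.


44.52 dB


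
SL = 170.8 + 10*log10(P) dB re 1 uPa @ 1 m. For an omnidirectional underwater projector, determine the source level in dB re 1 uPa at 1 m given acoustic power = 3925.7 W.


206.74 dB


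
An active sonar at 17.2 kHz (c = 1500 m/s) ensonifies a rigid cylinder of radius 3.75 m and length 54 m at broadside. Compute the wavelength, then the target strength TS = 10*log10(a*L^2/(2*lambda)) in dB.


Step 1: lambda = c/f = 1500/17200 = 0.08721 m
Step 2: TS = 10*log10(a*L^2/(2*lambda)) = 10*log10(3.75*54^2/(2*0.08721)) = 47.97

47.97 dB


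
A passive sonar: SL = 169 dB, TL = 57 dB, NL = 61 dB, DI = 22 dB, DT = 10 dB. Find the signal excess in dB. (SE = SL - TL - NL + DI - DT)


SE = SL - TL - NL + DI - DT = 169 - 57 - 61 + 22 - 10 = 63

63 dB


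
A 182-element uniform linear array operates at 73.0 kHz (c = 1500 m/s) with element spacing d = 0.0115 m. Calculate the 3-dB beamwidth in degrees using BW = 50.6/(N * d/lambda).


Step 1: lambda = 1500/73000 = 0.02055 m
Step 2: d/lambda = 0.0115/0.02055 = 0.5596
Step 3: BW = 50.6/(N * d/lambda) = 50.6/(182 * 0.5596) = 0.5

0.5 deg


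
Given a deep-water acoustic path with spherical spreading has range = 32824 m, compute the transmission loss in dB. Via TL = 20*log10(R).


TL = 20*log10(32824) = 90.32

90.32 dB


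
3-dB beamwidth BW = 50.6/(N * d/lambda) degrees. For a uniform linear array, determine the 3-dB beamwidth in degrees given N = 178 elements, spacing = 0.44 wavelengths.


BW = 50.6 / (178 * 0.44) = 50.6 / 78.32 = 0.65

0.65 deg


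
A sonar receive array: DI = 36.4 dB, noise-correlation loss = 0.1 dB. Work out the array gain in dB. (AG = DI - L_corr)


AG = DI - L_corr = 36.4 - 0.1 = 36.3

36.3 dB


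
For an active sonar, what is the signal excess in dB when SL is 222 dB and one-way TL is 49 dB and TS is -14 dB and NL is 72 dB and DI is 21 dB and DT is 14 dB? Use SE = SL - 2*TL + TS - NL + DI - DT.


45 dB


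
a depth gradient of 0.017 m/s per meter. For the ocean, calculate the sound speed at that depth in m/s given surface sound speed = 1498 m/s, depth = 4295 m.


c = 1498 + 0.017 * 4295 = 1571.015

1571.015 m/s


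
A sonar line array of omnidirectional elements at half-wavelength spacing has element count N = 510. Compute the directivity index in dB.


27.08 dB


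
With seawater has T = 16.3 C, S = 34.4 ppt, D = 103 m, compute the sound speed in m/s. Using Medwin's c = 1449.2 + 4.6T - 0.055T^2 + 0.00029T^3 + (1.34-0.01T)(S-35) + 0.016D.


c = 1449.2 + 4.6*16.3 - 0.055*16.3^2 + 0.00029*16.3^3 + (1.34 - 0.01*16.3)*(34.4 - 35) + 0.016*103 = 1511.76

1511.76 m/s


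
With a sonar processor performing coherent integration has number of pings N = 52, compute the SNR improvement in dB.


17.16 dB


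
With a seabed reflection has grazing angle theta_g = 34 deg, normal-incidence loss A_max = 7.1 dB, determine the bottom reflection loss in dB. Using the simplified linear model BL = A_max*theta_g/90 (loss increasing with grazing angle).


BL = A_max * theta_g / 90 = 7.1 * 34 / 90 = 2.68

2.68 dB


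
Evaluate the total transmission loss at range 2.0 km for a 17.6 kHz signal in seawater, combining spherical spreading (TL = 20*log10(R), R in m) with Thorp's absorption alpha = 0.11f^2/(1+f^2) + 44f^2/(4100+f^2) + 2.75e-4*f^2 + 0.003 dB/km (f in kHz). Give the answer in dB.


Step 1 (Thorp): alpha = 0.11*309.76/(1+309.76) + 44*309.76/(4100+309.76) + 2.75e-4*309.76 + 0.003 = 3.2886 dB/km
Step 2: TL_spread = 20*log10(2000) = 66.02 dB
Step 3: TL_abs = alpha*R = 3.2886 * 2.0 = 6.58 dB
Step 4: TL_total = 66.02 + 6.58 = 72.6

72.6 dB


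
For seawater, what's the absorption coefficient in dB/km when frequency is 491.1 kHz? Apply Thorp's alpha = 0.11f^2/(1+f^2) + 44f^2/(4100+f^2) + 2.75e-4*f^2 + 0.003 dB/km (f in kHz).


109.702 dB/km


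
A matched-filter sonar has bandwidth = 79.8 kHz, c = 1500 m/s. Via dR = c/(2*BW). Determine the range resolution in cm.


0.94 cm


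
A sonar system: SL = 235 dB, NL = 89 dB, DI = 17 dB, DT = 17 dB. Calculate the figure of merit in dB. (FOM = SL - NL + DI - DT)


146 dB


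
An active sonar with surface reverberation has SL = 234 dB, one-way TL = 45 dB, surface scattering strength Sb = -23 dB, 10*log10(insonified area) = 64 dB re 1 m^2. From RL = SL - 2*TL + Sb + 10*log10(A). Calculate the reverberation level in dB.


RL = SL - 2*TL + Sb + 10*log10(A) = 234 - 2*45 + (-23) + 64 = 185

185 dB


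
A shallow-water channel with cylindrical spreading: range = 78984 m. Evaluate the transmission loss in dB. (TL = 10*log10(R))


TL = 10*log10(78984) = 48.98

48.98 dB


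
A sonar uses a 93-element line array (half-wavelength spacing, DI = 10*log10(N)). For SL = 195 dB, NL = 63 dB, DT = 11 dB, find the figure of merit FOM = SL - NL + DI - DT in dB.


Step 1: DI = 10*log10(93) = 19.68 dB
Step 2: FOM = SL - NL + DI - DT = 195 - 63 + 19.68 - 11 = 140.68

140.68 dB


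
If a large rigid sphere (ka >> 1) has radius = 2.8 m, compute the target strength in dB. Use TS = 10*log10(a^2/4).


TS = 10*log10(2.8^2 / 4) = 10*log10(1.96) = 2.92

2.92 dB


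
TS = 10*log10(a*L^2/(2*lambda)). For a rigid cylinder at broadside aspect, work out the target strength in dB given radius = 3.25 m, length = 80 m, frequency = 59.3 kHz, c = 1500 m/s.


lambda = 1500/59300 = 0.0253 m
TS = 10*log10(3.25*80^2/(2*0.0253)) = 56.14

56.14 dB


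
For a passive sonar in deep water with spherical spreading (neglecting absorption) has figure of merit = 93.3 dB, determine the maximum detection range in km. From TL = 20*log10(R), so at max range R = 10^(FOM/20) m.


At max range FOM = TL, so 20*log10(R) = 93.3
R = 10^(93.3/20) = 46238.1 m = 46.24 km

46.24 km


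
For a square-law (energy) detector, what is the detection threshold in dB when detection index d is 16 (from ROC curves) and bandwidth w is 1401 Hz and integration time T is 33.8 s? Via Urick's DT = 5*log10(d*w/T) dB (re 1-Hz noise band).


DT = 5*log10(d*w/T) = 5*log10(16 * 1401 / 33.8) = 5*log10(663.2) = 14.11

14.11 dB


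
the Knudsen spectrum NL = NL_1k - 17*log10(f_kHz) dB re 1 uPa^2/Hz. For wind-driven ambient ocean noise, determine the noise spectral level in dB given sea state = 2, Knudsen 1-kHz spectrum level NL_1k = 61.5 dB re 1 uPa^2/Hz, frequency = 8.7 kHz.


NL = NL_1k - 17*log10(f_kHz) = 61.5 - 17*log10(8.7) = 61.5 - (15.97) = 45.53

45.53 dB


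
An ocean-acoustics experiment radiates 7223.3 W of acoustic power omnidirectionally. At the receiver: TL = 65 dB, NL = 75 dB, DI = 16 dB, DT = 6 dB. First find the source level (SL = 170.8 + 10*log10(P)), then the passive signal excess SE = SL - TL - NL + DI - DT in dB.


Step 1: SL = 170.8 + 10*log10(7223.3) = 209.39 dB
Step 2: SE = SL - TL - NL + DI - DT = 209.39 - 65 - 75 + 16 - 6 = 79.39

79.39 dB


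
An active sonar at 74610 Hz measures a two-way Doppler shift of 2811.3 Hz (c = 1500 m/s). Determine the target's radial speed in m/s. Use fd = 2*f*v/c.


From fd = 2*f*v/c, v = c*fd/(2*f) = 1500 * 2811.3 / (2*74610) = 28.26

28.26 m/s


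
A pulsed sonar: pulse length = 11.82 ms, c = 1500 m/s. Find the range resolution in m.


dR = c*tau/2 = 1500 * 11.82e-3 / 2 = 8.865

8.865 m


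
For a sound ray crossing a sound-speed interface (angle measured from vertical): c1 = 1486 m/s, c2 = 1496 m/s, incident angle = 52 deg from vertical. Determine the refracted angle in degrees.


52.5 deg


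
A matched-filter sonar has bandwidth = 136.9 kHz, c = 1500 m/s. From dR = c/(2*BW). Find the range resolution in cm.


0.55 cm


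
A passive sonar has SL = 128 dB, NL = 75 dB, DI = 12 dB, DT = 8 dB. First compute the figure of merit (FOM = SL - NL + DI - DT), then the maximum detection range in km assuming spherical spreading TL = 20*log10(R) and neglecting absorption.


Step 1: FOM = SL - NL + DI - DT = 128 - 75 + 12 - 8 = 57 dB
Step 2: at max range FOM = TL = 20*log10(R), so R = 10^(57/20) = 707.95 m = 0.71 km

0.71 km


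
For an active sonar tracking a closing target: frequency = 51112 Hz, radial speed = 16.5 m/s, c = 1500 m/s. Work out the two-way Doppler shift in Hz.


fd = 2*f*v/c = 2 * 51112 * 16.5 / 1500 = 1124.46

1124.46 Hz


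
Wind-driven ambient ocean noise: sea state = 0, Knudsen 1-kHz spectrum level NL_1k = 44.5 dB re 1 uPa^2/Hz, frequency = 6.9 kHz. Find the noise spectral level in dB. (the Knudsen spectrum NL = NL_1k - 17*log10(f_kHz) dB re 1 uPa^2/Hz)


NL = NL_1k - 17*log10(f_kHz) = 44.5 - 17*log10(6.9) = 44.5 - (14.26) = 30.24

30.24 dB


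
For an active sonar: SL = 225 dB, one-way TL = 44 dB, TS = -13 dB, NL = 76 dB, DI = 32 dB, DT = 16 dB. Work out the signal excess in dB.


64 dB


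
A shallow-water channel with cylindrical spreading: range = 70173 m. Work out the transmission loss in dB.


48.46 dB


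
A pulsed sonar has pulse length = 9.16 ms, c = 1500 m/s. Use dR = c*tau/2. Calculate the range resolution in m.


6.87 m


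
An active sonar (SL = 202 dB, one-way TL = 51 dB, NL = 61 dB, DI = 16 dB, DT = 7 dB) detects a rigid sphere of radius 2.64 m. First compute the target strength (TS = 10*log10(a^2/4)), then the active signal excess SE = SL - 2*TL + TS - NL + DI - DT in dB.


Step 1: TS = 10*log10(2.64^2/4) = 2.41 dB
Step 2: SE = SL - 2*TL + TS - NL + DI - DT = 202 - 2*51 + (2.41) - 61 + 16 - 7 = 50.41

50.41 dB


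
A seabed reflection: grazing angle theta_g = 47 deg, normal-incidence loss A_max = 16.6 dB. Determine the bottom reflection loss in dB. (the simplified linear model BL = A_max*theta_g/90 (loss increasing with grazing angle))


BL = A_max * theta_g / 90 = 16.6 * 47 / 90 = 8.67

8.67 dB


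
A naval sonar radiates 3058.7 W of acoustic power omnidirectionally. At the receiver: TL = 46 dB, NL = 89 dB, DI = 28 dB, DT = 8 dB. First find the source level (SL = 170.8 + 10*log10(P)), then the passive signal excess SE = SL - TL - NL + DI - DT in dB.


Step 1: SL = 170.8 + 10*log10(3058.7) = 205.66 dB
Step 2: SE = SL - TL - NL + DI - DT = 205.66 - 46 - 89 + 28 - 8 = 90.66

90.66 dB


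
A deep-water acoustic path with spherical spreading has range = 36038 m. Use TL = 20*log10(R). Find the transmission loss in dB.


TL = 20*log10(36038) = 91.14

91.14 dB


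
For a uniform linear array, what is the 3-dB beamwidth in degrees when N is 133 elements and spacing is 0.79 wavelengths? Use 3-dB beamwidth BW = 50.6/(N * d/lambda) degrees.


0.48 deg


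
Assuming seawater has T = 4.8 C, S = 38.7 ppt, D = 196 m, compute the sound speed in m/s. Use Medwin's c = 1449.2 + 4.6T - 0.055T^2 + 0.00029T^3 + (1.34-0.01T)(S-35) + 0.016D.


1477.96 m/s


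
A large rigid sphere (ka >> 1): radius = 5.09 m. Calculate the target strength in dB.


TS = 10*log10(5.09^2 / 4) = 10*log10(6.477025) = 8.11

8.11 dB


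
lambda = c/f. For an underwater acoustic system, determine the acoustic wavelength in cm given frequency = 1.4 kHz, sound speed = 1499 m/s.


lambda = c/f = 1499 / 1400 = 1.0707 m = 107.07 cm

107.07 cm


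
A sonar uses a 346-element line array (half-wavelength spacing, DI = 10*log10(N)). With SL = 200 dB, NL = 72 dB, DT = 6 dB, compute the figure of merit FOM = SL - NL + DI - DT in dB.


Step 1: DI = 10*log10(346) = 25.39 dB
Step 2: FOM = SL - NL + DI - DT = 200 - 72 + 25.39 - 6 = 147.39

147.39 dB


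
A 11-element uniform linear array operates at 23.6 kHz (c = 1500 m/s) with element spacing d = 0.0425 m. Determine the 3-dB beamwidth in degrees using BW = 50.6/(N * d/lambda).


Step 1: lambda = 1500/23600 = 0.06356 m
Step 2: d/lambda = 0.0425/0.06356 = 0.6687
Step 3: BW = 50.6/(N * d/lambda) = 50.6/(11 * 0.6687) = 6.88

6.88 deg


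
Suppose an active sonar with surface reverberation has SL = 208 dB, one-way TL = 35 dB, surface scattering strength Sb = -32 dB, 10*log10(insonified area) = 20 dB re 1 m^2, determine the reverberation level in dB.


126 dB


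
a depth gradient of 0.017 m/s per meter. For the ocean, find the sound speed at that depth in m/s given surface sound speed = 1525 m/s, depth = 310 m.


c = 1525 + 0.017 * 310 = 1530.27

1530.27 m/s


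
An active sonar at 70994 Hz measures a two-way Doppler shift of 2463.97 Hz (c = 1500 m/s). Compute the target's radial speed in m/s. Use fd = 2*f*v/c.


From fd = 2*f*v/c, v = c*fd/(2*f) = 1500 * 2463.97 / (2*70994) = 26.03

26.03 m/s


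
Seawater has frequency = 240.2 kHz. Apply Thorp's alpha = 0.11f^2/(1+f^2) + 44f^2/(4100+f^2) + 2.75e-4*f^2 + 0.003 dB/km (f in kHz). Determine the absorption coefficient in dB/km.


f^2 = 57696.04
alpha = 0.11*57696.04/(1+57696.04) + 44*57696.04/(4100+57696.04) + 2.75e-4*57696.04 + 0.003 = 57.06

57.06 dB/km


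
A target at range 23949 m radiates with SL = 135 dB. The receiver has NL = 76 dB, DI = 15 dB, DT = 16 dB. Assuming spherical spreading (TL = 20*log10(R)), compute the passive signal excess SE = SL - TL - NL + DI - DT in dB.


Step 1: TL = 20*log10(23949) = 87.59 dB
Step 2: SE = 135 - 87.59 - 76 + 15 - 16 = -29.59

-29.59 dB


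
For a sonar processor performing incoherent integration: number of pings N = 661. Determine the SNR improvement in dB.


Gain = 5*log10(661) = 14.1

14.1 dB


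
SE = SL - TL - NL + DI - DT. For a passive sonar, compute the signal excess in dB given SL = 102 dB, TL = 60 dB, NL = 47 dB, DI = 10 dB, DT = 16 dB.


SE = SL - TL - NL + DI - DT = 102 - 60 - 47 + 10 - 16 = -11

-11 dB


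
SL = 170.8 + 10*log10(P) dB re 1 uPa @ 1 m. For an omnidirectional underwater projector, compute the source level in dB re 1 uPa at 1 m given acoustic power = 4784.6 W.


SL = 170.8 + 10*log10(4784.6) = 170.8 + 36.8 = 207.6

207.6 dB


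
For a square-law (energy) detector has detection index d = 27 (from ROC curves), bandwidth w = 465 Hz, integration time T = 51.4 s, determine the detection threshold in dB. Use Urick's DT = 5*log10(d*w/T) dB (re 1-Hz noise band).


DT = 5*log10(d*w/T) = 5*log10(27 * 465 / 51.4) = 5*log10(244.26) = 11.94

11.94 dB


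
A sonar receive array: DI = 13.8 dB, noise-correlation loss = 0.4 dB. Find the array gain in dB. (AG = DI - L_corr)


13.4 dB


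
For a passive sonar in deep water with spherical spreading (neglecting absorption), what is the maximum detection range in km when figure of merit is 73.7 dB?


4.84 km


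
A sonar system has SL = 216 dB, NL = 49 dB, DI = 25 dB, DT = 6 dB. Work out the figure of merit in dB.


FOM = SL - NL + DI - DT = 216 - 49 + 25 - 6 = 186

186 dB


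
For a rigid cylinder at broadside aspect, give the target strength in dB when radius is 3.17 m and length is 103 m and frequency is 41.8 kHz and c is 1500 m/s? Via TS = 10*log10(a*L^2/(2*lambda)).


lambda = 1500/41800 = 0.03589 m
TS = 10*log10(3.17*103^2/(2*0.03589)) = 56.71

56.71 dB


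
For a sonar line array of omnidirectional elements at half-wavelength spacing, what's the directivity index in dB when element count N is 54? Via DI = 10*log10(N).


17.32 dB


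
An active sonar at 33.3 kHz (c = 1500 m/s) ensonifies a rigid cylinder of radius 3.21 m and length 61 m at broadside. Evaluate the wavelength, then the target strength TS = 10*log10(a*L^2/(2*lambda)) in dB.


Step 1: lambda = c/f = 1500/33300 = 0.04505 m
Step 2: TS = 10*log10(a*L^2/(2*lambda)) = 10*log10(3.21*61^2/(2*0.04505)) = 51.22

51.22 dB


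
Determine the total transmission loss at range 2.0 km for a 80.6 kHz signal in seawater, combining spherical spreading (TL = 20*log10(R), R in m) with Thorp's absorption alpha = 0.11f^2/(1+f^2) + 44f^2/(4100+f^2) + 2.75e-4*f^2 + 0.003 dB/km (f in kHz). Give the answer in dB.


Step 1 (Thorp): alpha = 0.11*6496.36/(1+6496.36) + 44*6496.36/(4100+6496.36) + 2.75e-4*6496.36 + 0.003 = 28.8748 dB/km
Step 2: TL_spread = 20*log10(2000) = 66.02 dB
Step 3: TL_abs = alpha*R = 28.8748 * 2.0 = 57.75 dB
Step 4: TL_total = 66.02 + 57.75 = 123.77

123.77 dB


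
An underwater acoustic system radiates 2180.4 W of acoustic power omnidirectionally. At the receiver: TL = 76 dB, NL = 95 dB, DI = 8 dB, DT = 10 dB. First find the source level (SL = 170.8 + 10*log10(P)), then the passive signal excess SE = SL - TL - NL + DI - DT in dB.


Step 1: SL = 170.8 + 10*log10(2180.4) = 204.19 dB
Step 2: SE = SL - TL - NL + DI - DT = 204.19 - 76 - 95 + 8 - 10 = 31.19

31.19 dB


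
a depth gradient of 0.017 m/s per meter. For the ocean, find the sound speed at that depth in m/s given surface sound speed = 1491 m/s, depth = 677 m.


c = 1491 + 0.017 * 677 = 1502.509

1502.509 m/s


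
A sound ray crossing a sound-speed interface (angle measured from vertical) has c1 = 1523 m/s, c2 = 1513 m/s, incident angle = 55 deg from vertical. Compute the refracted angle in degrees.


sin(theta2) = (c2/c1)*sin(theta1) = (1513/1523)*sin(55 deg) = 0.81377
theta2 = arcsin(0.81377) = 54.47

54.47 deg


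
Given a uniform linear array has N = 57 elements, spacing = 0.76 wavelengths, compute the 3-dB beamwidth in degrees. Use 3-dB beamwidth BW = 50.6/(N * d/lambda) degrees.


BW = 50.6 / (57 * 0.76) = 50.6 / 43.32 = 1.17

1.17 deg


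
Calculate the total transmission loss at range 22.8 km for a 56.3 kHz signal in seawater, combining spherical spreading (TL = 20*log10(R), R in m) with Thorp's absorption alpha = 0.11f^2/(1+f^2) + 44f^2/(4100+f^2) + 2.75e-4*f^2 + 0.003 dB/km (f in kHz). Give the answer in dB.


Step 1 (Thorp): alpha = 0.11*3169.69/(1+3169.69) + 44*3169.69/(4100+3169.69) + 2.75e-4*3169.69 + 0.003 = 20.1693 dB/km
Step 2: TL_spread = 20*log10(22800) = 87.16 dB
Step 3: TL_abs = alpha*R = 20.1693 * 22.8 = 459.86 dB
Step 4: TL_total = 87.16 + 459.86 = 547.02

547.02 dB


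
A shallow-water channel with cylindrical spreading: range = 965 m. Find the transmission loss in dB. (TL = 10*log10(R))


29.85 dB


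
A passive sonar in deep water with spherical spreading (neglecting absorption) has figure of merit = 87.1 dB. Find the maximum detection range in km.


At max range FOM = TL, so 20*log10(R) = 87.1
R = 10^(87.1/20) = 22646.44 m = 22.65 km

22.65 km


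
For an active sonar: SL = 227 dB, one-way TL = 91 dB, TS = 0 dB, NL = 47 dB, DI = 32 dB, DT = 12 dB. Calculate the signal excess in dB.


SE = SL - 2*TL + TS - NL + DI - DT = 227 - 2*91 + (0) - 47 + 32 - 12 = 18

18 dB


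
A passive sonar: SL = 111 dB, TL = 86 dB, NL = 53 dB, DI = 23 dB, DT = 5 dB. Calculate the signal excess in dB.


-10 dB


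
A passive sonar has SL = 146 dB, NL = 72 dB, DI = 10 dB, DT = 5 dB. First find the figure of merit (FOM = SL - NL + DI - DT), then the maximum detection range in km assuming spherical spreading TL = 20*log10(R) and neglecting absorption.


Step 1: FOM = SL - NL + DI - DT = 146 - 72 + 10 - 5 = 79 dB
Step 2: at max range FOM = TL = 20*log10(R), so R = 10^(79/20) = 8912.51 m = 8.91 km

8.91 km


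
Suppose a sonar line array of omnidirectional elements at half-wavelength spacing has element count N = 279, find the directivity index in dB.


DI = 10*log10(279) = 24.46

24.46 dB


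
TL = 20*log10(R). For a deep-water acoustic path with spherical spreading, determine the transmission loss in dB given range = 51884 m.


TL = 20*log10(51884) = 94.3

94.3 dB


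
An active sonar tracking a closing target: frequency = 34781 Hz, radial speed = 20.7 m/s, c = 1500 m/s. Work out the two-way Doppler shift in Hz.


959.96 Hz


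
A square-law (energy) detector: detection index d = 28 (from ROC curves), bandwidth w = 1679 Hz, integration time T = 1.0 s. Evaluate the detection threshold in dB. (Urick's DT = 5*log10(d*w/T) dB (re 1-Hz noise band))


DT = 5*log10(d*w/T) = 5*log10(28 * 1679 / 1.0) = 5*log10(47012.0) = 23.36

23.36 dB


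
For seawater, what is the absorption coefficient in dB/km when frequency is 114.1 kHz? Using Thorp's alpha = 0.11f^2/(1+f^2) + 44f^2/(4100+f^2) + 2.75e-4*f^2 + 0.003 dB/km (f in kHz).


f^2 = 13018.81
alpha = 0.11*13018.81/(1+13018.81) + 44*13018.81/(4100+13018.81) + 2.75e-4*13018.81 + 0.003 = 37.155

37.155 dB/km


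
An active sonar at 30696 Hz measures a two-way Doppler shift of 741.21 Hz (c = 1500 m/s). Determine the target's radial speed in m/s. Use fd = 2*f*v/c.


From fd = 2*f*v/c, v = c*fd/(2*f) = 1500 * 741.21 / (2*30696) = 18.11

18.11 m/s


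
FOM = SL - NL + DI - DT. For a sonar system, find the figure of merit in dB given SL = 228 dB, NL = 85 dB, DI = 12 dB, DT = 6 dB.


FOM = SL - NL + DI - DT = 228 - 85 + 12 - 6 = 149

149 dB


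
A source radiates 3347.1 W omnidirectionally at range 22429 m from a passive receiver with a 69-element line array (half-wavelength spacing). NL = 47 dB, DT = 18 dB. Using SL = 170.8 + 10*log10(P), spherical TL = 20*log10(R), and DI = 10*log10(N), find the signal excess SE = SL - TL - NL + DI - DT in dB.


Step 1: SL = 170.8 + 10*log10(3347.1) = 206.05 dB
Step 2: TL = 20*log10(22429) = 87.02 dB
Step 3: DI = 10*log10(69) = 18.39 dB
Step 4: SE = SL - TL - NL + DI - DT = 206.05 - 87.02 - 47 + 18.39 - 18 = 72.42

72.42 dB


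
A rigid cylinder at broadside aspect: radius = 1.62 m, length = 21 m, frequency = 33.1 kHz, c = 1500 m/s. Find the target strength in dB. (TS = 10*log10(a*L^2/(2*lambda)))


lambda = 1500/33100 = 0.04532 m
TS = 10*log10(1.62*21^2/(2*0.04532)) = 38.97

38.97 dB


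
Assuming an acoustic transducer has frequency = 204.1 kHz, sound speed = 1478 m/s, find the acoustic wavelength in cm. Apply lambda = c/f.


lambda = c/f = 1478 / 204100 = 0.0072 m = 0.72 cm

0.72 cm


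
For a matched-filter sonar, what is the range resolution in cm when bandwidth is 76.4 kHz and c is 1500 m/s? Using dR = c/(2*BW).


dR = c/(2*BW) = 1500 / (2 * 76.4e3) = 0.0098 m = 0.98 cm

0.98 cm


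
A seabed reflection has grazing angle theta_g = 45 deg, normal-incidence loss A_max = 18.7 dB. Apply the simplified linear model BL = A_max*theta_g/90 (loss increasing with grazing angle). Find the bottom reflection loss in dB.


9.35 dB


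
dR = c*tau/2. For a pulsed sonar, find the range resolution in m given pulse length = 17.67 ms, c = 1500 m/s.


13.2525 m


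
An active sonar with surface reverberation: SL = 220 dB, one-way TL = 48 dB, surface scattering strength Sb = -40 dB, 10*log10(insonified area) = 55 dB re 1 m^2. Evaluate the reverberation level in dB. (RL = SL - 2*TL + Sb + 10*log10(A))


RL = SL - 2*TL + Sb + 10*log10(A) = 220 - 2*48 + (-40) + 55 = 139

139 dB


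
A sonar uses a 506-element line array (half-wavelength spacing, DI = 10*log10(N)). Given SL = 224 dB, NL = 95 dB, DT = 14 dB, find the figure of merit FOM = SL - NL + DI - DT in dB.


Step 1: DI = 10*log10(506) = 27.04 dB
Step 2: FOM = SL - NL + DI - DT = 224 - 95 + 27.04 - 14 = 142.04

142.04 dB


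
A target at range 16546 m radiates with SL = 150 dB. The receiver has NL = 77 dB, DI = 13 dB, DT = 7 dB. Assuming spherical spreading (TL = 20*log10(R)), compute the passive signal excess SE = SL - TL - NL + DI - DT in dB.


Step 1: TL = 20*log10(16546) = 84.37 dB
Step 2: SE = 150 - 84.37 - 77 + 13 - 7 = -5.37

-5.37 dB


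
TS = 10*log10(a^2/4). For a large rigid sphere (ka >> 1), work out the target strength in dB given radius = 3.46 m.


TS = 10*log10(3.46^2 / 4) = 10*log10(2.9929) = 4.76

4.76 dB


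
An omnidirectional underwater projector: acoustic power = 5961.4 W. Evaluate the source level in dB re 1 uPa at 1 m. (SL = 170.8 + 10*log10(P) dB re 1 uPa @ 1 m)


SL = 170.8 + 10*log10(5961.4) = 170.8 + 37.75 = 208.55

208.55 dB


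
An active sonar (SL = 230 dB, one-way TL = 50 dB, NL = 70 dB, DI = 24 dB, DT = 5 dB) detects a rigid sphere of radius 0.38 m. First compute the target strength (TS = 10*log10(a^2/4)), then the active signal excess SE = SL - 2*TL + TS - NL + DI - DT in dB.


Step 1: TS = 10*log10(0.38^2/4) = -14.42 dB
Step 2: SE = SL - 2*TL + TS - NL + DI - DT = 230 - 2*50 + (-14.42) - 70 + 24 - 5 = 64.58

64.58 dB


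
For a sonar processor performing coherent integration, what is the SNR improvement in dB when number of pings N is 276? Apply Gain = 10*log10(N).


Gain = 10*log10(276) = 24.41

24.41 dB


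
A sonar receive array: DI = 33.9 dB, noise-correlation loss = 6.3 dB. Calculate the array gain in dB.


AG = DI - L_corr = 33.9 - 6.3 = 27.6

27.6 dB


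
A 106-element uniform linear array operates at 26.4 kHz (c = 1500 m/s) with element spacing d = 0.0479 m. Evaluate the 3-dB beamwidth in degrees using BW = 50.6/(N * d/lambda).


Step 1: lambda = 1500/26400 = 0.05682 m
Step 2: d/lambda = 0.0479/0.05682 = 0.843
Step 3: BW = 50.6/(N * d/lambda) = 50.6/(106 * 0.843) = 0.57

0.57 deg


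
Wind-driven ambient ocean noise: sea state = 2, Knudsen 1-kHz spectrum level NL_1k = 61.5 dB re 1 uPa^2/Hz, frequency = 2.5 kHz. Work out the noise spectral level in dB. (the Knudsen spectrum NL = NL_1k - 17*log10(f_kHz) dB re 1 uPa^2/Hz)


54.74 dB


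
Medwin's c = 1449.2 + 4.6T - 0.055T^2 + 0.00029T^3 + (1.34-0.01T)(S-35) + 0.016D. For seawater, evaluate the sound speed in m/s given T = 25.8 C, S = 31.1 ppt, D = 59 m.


c = 1449.2 + 4.6*25.8 - 0.055*25.8^2 + 0.00029*25.8^3 + (1.34 - 0.01*25.8)*(31.1 - 35) + 0.016*59 = 1532.97

1532.97 m/s


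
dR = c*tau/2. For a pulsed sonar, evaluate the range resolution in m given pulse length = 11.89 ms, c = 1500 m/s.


dR = c*tau/2 = 1500 * 11.89e-3 / 2 = 8.9175

8.9175 m


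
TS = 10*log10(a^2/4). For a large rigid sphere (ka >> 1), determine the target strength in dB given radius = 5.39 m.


TS = 10*log10(5.39^2 / 4) = 10*log10(7.263025) = 8.61

8.61 dB


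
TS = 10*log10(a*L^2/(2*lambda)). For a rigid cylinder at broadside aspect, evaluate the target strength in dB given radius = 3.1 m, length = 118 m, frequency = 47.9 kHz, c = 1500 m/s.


lambda = 1500/47900 = 0.03132 m
TS = 10*log10(3.1*118^2/(2*0.03132)) = 58.38

58.38 dB


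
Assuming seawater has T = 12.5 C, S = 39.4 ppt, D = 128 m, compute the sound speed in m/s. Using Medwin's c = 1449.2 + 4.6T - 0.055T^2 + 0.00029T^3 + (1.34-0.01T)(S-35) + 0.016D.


c = 1449.2 + 4.6*12.5 - 0.055*12.5^2 + 0.00029*12.5^3 + (1.34 - 0.01*12.5)*(39.4 - 35) + 0.016*128 = 1506.07

1506.07 m/s


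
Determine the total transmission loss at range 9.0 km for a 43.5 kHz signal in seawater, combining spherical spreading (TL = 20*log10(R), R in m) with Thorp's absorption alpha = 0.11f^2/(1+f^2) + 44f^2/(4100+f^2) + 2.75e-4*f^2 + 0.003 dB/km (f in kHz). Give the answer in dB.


209.83 dB


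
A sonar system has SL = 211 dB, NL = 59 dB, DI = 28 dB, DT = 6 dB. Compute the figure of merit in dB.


FOM = SL - NL + DI - DT = 211 - 59 + 28 - 6 = 174

174 dB


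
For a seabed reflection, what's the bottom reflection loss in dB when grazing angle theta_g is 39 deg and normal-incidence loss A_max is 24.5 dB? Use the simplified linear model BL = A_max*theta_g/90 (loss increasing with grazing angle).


BL = A_max * theta_g / 90 = 24.5 * 39 / 90 = 10.62

10.62 dB


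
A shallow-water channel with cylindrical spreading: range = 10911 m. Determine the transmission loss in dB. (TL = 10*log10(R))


TL = 10*log10(10911) = 40.38

40.38 dB


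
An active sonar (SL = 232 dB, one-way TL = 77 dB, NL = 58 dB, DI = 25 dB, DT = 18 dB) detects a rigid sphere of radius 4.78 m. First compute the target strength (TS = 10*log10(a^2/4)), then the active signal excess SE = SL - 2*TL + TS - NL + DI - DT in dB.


Step 1: TS = 10*log10(4.78^2/4) = 7.57 dB
Step 2: SE = SL - 2*TL + TS - NL + DI - DT = 232 - 2*77 + (7.57) - 58 + 25 - 18 = 34.57

34.57 dB


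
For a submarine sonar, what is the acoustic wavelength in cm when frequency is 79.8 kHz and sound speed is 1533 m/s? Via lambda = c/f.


lambda = c/f = 1533 / 79800 = 0.0192 m = 1.92 cm

1.92 cm


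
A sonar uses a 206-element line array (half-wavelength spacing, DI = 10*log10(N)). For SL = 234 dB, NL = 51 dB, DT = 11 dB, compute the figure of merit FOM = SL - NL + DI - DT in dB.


Step 1: DI = 10*log10(206) = 23.14 dB
Step 2: FOM = SL - NL + DI - DT = 234 - 51 + 23.14 - 11 = 195.14

195.14 dB


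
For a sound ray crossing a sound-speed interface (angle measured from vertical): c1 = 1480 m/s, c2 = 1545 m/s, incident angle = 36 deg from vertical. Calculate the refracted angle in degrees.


sin(theta2) = (c2/c1)*sin(theta1) = (1545/1480)*sin(36 deg) = 0.6136
theta2 = arcsin(0.6136) = 37.85

37.85 deg


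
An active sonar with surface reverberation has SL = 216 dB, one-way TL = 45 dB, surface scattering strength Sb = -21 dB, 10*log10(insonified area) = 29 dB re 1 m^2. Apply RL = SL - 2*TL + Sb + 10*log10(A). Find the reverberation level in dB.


RL = SL - 2*TL + Sb + 10*log10(A) = 216 - 2*45 + (-21) + 29 = 134

134 dB


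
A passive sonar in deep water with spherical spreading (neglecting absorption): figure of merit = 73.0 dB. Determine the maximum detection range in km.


4.47 km


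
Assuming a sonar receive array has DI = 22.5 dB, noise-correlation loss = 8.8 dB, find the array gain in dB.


AG = DI - L_corr = 22.5 - 8.8 = 13.7

13.7 dB


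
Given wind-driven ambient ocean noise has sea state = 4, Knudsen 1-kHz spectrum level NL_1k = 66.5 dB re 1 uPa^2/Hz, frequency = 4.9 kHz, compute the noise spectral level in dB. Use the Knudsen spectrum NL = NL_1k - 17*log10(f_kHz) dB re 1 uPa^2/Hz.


54.77 dB


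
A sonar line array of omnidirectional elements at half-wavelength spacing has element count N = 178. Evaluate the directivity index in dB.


22.5 dB


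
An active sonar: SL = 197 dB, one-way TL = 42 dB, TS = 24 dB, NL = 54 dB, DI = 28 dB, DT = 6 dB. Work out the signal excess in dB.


105 dB


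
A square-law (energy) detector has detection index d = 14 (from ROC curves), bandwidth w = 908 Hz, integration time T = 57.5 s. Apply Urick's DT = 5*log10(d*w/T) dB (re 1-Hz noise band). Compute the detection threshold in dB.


11.72 dB


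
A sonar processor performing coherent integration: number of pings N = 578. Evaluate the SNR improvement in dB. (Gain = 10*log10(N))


Gain = 10*log10(578) = 27.62

27.62 dB


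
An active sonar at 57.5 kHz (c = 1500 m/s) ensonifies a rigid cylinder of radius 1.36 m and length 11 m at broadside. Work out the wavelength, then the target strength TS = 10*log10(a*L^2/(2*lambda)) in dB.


Step 1: lambda = c/f = 1500/57500 = 0.02609 m
Step 2: TS = 10*log10(a*L^2/(2*lambda)) = 10*log10(1.36*11^2/(2*0.02609)) = 34.99

34.99 dB


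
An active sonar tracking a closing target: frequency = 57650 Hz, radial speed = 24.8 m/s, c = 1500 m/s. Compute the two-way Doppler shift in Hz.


fd = 2*f*v/c = 2 * 57650 * 24.8 / 1500 = 1906.29

1906.29 Hz


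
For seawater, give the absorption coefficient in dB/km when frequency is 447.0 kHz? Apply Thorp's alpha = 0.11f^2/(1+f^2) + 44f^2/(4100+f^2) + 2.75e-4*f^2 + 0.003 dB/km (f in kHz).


f^2 = 199809.0
alpha = 0.11*199809.0/(1+199809.0) + 44*199809.0/(4100+199809.0) + 2.75e-4*199809.0 + 0.003 = 98.176

98.176 dB/km


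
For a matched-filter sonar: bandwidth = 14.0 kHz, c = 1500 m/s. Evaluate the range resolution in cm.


dR = c/(2*BW) = 1500 / (2 * 14.0e3) = 0.0536 m = 5.36 cm

5.36 cm


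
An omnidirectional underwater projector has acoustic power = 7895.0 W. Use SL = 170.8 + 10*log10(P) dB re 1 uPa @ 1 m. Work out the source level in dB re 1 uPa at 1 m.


209.77 dB


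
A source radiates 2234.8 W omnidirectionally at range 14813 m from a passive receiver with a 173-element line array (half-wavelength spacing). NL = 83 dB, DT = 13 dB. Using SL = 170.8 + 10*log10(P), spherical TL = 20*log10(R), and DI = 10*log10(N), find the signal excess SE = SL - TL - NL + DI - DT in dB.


Step 1: SL = 170.8 + 10*log10(2234.8) = 204.29 dB
Step 2: TL = 20*log10(14813) = 83.41 dB
Step 3: DI = 10*log10(173) = 22.38 dB
Step 4: SE = SL - TL - NL + DI - DT = 204.29 - 83.41 - 83 + 22.38 - 13 = 47.26

47.26 dB


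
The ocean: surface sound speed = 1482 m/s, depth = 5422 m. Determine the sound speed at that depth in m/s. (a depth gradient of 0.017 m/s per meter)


c = 1482 + 0.017 * 5422 = 1574.174

1574.174 m/s


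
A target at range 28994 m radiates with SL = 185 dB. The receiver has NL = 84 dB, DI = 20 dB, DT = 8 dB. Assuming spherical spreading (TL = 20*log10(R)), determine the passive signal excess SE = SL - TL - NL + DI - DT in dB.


23.75 dB


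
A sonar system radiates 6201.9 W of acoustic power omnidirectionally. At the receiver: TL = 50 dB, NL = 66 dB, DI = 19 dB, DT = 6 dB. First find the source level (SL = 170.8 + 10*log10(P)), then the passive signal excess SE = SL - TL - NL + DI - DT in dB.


Step 1: SL = 170.8 + 10*log10(6201.9) = 208.73 dB
Step 2: SE = SL - TL - NL + DI - DT = 208.73 - 50 - 66 + 19 - 6 = 105.73

105.73 dB


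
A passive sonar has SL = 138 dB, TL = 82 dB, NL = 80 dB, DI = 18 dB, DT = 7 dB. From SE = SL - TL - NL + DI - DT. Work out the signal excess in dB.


SE = SL - TL - NL + DI - DT = 138 - 82 - 80 + 18 - 7 = -13

-13 dB


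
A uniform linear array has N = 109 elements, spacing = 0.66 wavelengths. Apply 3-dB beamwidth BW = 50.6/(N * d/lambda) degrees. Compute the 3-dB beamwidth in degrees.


BW = 50.6 / (109 * 0.66) = 50.6 / 71.94 = 0.7

0.7 deg


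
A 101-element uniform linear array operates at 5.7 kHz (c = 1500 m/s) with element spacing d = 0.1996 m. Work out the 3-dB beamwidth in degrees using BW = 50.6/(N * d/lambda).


0.66 deg


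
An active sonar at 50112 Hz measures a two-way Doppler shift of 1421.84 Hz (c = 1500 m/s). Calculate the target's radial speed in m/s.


From fd = 2*f*v/c, v = c*fd/(2*f) = 1500 * 1421.84 / (2*50112) = 21.28

21.28 m/s


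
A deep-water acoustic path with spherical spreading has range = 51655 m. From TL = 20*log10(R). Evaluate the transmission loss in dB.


TL = 20*log10(51655) = 94.26

94.26 dB


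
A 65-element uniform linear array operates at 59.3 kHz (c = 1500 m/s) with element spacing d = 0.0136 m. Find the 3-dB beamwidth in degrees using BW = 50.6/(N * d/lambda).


1.45 deg


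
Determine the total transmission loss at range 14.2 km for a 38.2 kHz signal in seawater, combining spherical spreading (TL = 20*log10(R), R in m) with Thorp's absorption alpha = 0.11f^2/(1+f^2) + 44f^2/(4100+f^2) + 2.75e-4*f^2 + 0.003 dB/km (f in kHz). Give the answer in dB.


Step 1 (Thorp): alpha = 0.11*1459.24/(1+1459.24) + 44*1459.24/(4100+1459.24) + 2.75e-4*1459.24 + 0.003 = 12.0637 dB/km
Step 2: TL_spread = 20*log10(14200) = 83.05 dB
Step 3: TL_abs = alpha*R = 12.0637 * 14.2 = 171.3 dB
Step 4: TL_total = 83.05 + 171.3 = 254.35

254.35 dB


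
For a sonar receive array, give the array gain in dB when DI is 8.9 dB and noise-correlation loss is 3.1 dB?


AG = DI - L_corr = 8.9 - 3.1 = 5.8

5.8 dB


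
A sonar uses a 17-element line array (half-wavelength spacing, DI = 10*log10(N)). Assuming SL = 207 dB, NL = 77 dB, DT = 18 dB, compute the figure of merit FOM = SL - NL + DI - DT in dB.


124.3 dB


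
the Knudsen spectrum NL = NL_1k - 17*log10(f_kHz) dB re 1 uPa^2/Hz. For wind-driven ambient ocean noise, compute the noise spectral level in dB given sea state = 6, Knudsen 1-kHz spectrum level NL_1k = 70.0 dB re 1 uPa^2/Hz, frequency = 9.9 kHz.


NL = NL_1k - 17*log10(f_kHz) = 70.0 - 17*log10(9.9) = 70.0 - (16.93) = 53.07

53.07 dB


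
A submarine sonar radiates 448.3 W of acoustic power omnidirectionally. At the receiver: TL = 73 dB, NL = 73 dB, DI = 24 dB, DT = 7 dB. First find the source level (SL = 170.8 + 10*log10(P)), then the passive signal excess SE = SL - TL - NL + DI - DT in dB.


Step 1: SL = 170.8 + 10*log10(448.3) = 197.32 dB
Step 2: SE = SL - TL - NL + DI - DT = 197.32 - 73 - 73 + 24 - 7 = 68.32

68.32 dB


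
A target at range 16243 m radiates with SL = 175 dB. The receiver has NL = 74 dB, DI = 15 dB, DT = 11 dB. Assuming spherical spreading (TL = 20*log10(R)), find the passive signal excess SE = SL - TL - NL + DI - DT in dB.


20.79 dB


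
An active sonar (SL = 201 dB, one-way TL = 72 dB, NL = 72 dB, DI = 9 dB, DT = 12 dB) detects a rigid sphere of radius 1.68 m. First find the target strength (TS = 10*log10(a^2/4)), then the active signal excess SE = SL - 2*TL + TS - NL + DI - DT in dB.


Step 1: TS = 10*log10(1.68^2/4) = -1.51 dB
Step 2: SE = SL - 2*TL + TS - NL + DI - DT = 201 - 2*72 + (-1.51) - 72 + 9 - 12 = -19.51

-19.51 dB


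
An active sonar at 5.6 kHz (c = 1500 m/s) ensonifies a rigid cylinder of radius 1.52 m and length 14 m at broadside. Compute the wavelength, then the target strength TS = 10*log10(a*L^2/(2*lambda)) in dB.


Step 1: lambda = c/f = 1500/5600 = 0.26786 m
Step 2: TS = 10*log10(a*L^2/(2*lambda)) = 10*log10(1.52*14^2/(2*0.26786)) = 27.45

27.45 dB
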